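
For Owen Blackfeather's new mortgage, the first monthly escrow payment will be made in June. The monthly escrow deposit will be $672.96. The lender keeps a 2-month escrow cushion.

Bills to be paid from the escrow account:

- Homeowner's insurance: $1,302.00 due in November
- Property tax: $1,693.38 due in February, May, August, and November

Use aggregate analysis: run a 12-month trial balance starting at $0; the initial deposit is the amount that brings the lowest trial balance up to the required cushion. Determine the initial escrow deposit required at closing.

Cushion = 2 × $672.96 = $1,345.92
Trial balance (start $0, +$672.96 each month, − disbursements):
  Jun: +$672.96 → $672.96
  Jul: +$672.96 → $1,345.92
  Aug: +$672.96 − $1,693.38 → $325.50
  Sep: +$672.96 → $998.46
  Oct: +$672.96 → $1,671.42
  Nov: +$672.96 − $2,995.38 → -$651.00
  Dec: +$672.96 → $21.96
  Jan: +$672.96 → $694.92
  Feb: +$672.96 − $1,693.38 → -$325.50
  Mar: +$672.96 → $347.46
  Apr: +$672.96 → $1,020.42
  May: +$672.96 − $1,693.38 → $0.00
Lowest trial balance = -$651.00 (Nov)
Initial deposit = cushion − low point = $1,345.92 − (-$651.00) = $1,996.92

$1,996.92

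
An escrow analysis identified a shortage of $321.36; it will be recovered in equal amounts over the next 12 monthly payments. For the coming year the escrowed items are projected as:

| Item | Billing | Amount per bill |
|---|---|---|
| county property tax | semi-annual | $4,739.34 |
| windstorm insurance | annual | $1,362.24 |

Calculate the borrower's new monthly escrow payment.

$930.19

County property tax: $4,739.34 × 2 = $9,478.68
Windstorm insurance: $1,362.24
Total per year = $10,840.92
Per month = $10,840.92 / 12 = $903.41
Shortage spread = $321.36 / 12 = $26.78/mo
New monthly escrow = $903.41 + $26.78 = $930.19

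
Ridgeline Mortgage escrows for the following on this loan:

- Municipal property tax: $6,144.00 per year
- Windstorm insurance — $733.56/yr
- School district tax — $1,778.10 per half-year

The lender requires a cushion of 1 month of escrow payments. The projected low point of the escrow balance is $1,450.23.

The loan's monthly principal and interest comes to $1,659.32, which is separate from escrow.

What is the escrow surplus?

Municipal property tax — $6,144.00/yr
Windstorm insurance — $733.56/yr
School district tax — $1,778.10 × 2 = $3,556.20/yr
Total per year = $6,144.00 + $733.56 + $3,556.20 = $10,433.76
Per month = $10,433.76 / 12 = $869.48
Required reserve = 1 × $869.48 = $869.48
Excess over cushion: $1,450.23 − $869.48 = $580.75

$580.75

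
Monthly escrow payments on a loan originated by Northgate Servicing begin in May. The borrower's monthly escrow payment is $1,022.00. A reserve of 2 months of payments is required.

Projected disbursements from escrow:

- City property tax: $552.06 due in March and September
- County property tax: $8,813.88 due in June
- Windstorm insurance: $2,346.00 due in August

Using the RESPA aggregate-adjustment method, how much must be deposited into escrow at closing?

Cushion = 2 × $1,022.00 = $2,044.00
Trial balance (start $0, +$1,022.00 each month, − disbursements):
  May: +$1,022.00 → $1,022.00
  Jun: +$1,022.00 − $8,813.88 → -$6,769.88
  Jul: +$1,022.00 → -$5,747.88
  Aug: +$1,022.00 − $2,346.00 → -$7,071.88
  Sep: +$1,022.00 − $552.06 → -$6,601.94
  Oct: +$1,022.00 → -$5,579.94
  Nov: +$1,022.00 → -$4,557.94
  Dec: +$1,022.00 → -$3,535.94
  Jan: +$1,022.00 → -$2,513.94
  Feb: +$1,022.00 → -$1,491.94
  Mar: +$1,022.00 − $552.06 → -$1,022.00
  Apr: +$1,022.00 → $0.00
Lowest trial balance = -$7,071.88 (Aug)
Initial deposit = cushion − low point = $2,044.00 − (-$7,071.88) = $9,115.88

$9,115.88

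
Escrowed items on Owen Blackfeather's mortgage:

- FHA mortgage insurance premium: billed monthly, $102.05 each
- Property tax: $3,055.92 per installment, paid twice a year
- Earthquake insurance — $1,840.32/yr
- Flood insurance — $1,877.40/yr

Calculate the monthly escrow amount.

FHA mortgage insurance premium — $102.05 × 12 = $1,224.60 annually
Property tax — $3,055.92 × 2 = $6,111.84 annually
Earthquake insurance — $1,840.32 annually
Flood insurance — $1,877.40 annually
Total annual escrow = $11,054.16
Base monthly escrow = $11,054.16 ÷ 12 = $921.18

$921.18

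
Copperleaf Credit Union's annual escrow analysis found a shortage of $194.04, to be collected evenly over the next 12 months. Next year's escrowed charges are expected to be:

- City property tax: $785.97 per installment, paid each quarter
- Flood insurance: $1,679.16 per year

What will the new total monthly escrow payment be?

$418.09

City property tax — $785.97 × 4 = $3,143.88 per year
Flood insurance — $1,679.16 per year
Total annual escrow = $3,143.88 + $1,679.16 = $4,823.04
Per month = $4,823.04 / 12 = $401.92
Monthly shortage recovery: $194.04 / 12 = $16.17
Adjusted monthly = $401.92 + $16.17 = $418.09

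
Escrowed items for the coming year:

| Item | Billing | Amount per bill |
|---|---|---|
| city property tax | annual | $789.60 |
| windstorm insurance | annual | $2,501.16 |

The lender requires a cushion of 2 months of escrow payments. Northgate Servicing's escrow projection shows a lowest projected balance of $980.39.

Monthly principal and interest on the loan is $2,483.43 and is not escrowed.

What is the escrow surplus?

City property tax = $789.60 per year
Windstorm insurance = $2,501.16 per year
Combined annual = $789.60 + $2,501.16 = $3,290.76
Base monthly escrow = $3,290.76 / 12 = $274.23
Required reserve = 2 × $274.23 = $548.46
Surplus = $980.39 − $548.46 = $431.93

$431.93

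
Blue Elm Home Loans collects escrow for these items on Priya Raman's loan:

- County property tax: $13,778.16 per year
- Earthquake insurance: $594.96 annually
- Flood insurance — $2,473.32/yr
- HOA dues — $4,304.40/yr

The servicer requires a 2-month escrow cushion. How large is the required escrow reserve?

$3,525.14

County property tax — $13,778.16
Earthquake insurance — $594.96
Flood insurance — $2,473.32
HOA dues — $4,304.40
Combined annual = $21,150.84
Base monthly escrow = $21,150.84 / 12 = $1,762.57
Cushion = 2 × $1,762.57 = $3,525.14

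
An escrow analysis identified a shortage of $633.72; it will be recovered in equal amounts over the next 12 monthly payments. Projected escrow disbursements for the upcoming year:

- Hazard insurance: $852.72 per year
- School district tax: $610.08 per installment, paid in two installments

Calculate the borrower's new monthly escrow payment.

$225.55

Hazard insurance = $852.72
School district tax = $610.08 × 2 = $1,220.16
Yearly total = $852.72 + $1,220.16 = $2,072.88
Per month = $2,072.88 / 12 = $172.74
Shortage per month = $633.72 / 12 = $52.81
Adjusted monthly = $172.74 + $52.81 = $225.55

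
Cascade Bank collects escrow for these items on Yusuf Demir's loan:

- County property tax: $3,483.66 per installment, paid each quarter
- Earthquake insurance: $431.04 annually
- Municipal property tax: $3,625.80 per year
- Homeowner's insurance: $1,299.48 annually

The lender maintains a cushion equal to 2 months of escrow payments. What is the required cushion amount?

County property tax: $3,483.66 × 4 = $13,934.64 annually
Earthquake insurance: $431.04 annually
Municipal property tax: $3,625.80 annually
Homeowner's insurance: $1,299.48 annually
Annual escrow total = $19,290.96
Monthly = $19,290.96 ÷ 12 = $1,607.58
Required cushion = 2 × $1,607.58 = $3,215.16

$3,215.16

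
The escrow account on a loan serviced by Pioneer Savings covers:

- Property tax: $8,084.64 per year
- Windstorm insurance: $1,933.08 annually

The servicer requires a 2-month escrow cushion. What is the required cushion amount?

Property tax = $8,084.64 per year
Windstorm insurance = $1,933.08 per year
Total per year = $10,017.72
Monthly = $10,017.72 ÷ 12 = $834.81
Cushion = 2 × $834.81 = $1,669.62

$1,669.62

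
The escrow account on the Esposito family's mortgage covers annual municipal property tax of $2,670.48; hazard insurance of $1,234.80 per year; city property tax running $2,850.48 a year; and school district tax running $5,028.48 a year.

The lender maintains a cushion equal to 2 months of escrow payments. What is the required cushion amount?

$1,964.04

Municipal property tax: $2,670.48/yr
Hazard insurance: $1,234.80/yr
City property tax: $2,850.48/yr
School district tax: $5,028.48/yr
Annual escrow total = $2,670.48 + $1,234.80 + $2,850.48 + $5,028.48 = $11,784.24
Monthly escrow = $11,784.24 ÷ 12 = $982.02
Required cushion = 2 × $982.02 = $1,964.04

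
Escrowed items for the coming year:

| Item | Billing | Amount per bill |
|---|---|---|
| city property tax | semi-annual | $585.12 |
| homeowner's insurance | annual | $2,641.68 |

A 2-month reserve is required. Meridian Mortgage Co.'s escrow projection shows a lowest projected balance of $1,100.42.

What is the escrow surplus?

$465.10

City property tax — $585.12 × 2 = $1,170.24 per year
Homeowner's insurance — $2,641.68 per year
Combined annual = $1,170.24 + $2,641.68 = $3,811.92
Monthly escrow = $3,811.92 / 12 = $317.66
Required reserve = 2 × $317.66 = $635.32
Surplus = $1,100.42 − $635.32 = $465.10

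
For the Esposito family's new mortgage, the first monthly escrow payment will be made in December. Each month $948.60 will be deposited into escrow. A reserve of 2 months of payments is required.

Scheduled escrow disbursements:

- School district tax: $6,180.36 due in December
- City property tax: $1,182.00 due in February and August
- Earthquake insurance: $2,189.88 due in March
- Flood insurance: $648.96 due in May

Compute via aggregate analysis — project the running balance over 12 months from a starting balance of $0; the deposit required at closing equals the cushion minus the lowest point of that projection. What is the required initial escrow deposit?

$7,655.04

Cushion = 2 × $948.60 = $1,897.20
Trial balance (start $0, +$948.60 each month, − disbursements):
  Dec: +$948.60 − $6,180.36 → -$5,231.76
  Jan: +$948.60 → -$4,283.16
  Feb: +$948.60 − $1,182.00 → -$4,516.56
  Mar: +$948.60 − $2,189.88 → -$5,757.84
  Apr: +$948.60 → -$4,809.24
  May: +$948.60 − $648.96 → -$4,509.60
  Jun: +$948.60 → -$3,561.00
  Jul: +$948.60 → -$2,612.40
  Aug: +$948.60 − $1,182.00 → -$2,845.80
  Sep: +$948.60 → -$1,897.20
  Oct: +$948.60 → -$948.60
  Nov: +$948.60 → $0.00
Lowest trial balance = -$5,757.84 (Mar)
Initial deposit = cushion − low point = $1,897.20 − (-$5,757.84) = $7,655.04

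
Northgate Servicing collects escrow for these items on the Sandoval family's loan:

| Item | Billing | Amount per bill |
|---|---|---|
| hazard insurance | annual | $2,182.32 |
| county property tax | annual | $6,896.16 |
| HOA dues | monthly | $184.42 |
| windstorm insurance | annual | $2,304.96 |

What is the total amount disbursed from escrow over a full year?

Hazard insurance = $2,182.32 annually
County property tax = $6,896.16 annually
HOA dues = $184.42 × 12 = $2,213.04 annually
Windstorm insurance = $2,304.96 annually
Total annual escrow = $2,182.32 + $6,896.16 + $2,213.04 + $2,304.96 = $13,596.48

$13,596.48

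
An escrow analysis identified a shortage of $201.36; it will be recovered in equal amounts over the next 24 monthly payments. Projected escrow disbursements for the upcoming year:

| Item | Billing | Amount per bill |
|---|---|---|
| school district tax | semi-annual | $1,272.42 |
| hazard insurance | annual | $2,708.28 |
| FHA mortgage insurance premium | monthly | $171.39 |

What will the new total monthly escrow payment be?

$617.54

School district tax: $1,272.42 × 2 = $2,544.84/yr
Hazard insurance: $2,708.28/yr
FHA mortgage insurance premium: $171.39 × 12 = $2,056.68/yr
Annual escrow total = $2,544.84 + $2,708.28 + $2,056.68 = $7,309.80
Base monthly escrow = $7,309.80 ÷ 12 = $609.15
Shortage per month = $201.36 ÷ 24 = $8.39
Adjusted monthly = $609.15 + $8.39 = $617.54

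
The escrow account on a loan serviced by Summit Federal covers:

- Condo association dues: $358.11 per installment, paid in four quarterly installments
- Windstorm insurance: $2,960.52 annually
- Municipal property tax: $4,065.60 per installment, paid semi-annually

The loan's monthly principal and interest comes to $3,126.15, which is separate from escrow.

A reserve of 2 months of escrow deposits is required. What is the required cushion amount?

Condo association dues: $358.11 × 4 = $1,432.44 per year
Windstorm insurance: $2,960.52 per year
Municipal property tax: $4,065.60 × 2 = $8,131.20 per year
Yearly total = $1,432.44 + $2,960.52 + $8,131.20 = $12,524.16
Per month = $12,524.16 / 12 = $1,043.68
Reserve = 2 × $1,043.68 = $2,087.36

$2,087.36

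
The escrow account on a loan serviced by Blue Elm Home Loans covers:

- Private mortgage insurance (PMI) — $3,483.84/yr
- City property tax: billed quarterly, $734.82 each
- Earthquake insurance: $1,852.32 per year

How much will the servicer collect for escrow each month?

Private mortgage insurance (PMI) = $3,483.84
City property tax = $734.82 × 4 = $2,939.28
Earthquake insurance = $1,852.32
Total per year = $3,483.84 + $2,939.28 + $1,852.32 = $8,275.44
Base monthly escrow = $8,275.44 / 12 = $689.62

$689.62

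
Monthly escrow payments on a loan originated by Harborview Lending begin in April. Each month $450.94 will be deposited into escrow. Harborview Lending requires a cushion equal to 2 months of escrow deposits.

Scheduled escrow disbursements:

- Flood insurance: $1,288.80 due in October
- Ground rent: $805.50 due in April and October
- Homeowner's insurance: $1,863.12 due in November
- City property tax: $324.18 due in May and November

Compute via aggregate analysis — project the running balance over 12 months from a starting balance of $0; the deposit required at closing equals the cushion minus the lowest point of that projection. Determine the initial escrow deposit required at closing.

Cushion = 2 × $450.94 = $901.88
Trial balance (start $0, +$450.94 each month, − disbursements):
  Apr: +$450.94 − $805.50 → -$354.56
  May: +$450.94 − $324.18 → -$227.80
  Jun: +$450.94 → $223.14
  Jul: +$450.94 → $674.08
  Aug: +$450.94 → $1,125.02
  Sep: +$450.94 → $1,575.96
  Oct: +$450.94 − $2,094.30 → -$67.40
  Nov: +$450.94 − $2,187.30 → -$1,803.76
  Dec: +$450.94 → -$1,352.82
  Jan: +$450.94 → -$901.88
  Feb: +$450.94 → -$450.94
  Mar: +$450.94 → $0.00
Lowest trial balance = -$1,803.76 (Nov)
Initial deposit = cushion − low point = $901.88 − (-$1,803.76) = $2,705.64

$2,705.64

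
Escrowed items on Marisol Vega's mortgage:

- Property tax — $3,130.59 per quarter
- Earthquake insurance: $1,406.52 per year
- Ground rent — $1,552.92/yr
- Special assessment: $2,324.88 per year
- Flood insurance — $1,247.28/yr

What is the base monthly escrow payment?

$1,587.83

Property tax — $3,130.59 × 4 = $12,522.36 annually
Earthquake insurance — $1,406.52 annually
Ground rent — $1,552.92 annually
Special assessment — $2,324.88 annually
Flood insurance — $1,247.28 annually
Combined annual = $12,522.36 + $1,406.52 + $1,552.92 + $2,324.88 + $1,247.28 = $19,053.96
Monthly escrow = $19,053.96 ÷ 12 = $1,587.83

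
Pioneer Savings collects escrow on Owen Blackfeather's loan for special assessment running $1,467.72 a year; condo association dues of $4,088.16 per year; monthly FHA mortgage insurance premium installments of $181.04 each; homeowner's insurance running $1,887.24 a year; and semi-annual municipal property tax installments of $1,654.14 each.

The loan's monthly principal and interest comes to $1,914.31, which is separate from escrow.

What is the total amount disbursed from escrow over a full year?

$12,923.88

Special assessment: $1,467.72/yr
Condo association dues: $4,088.16/yr
FHA mortgage insurance premium: $181.04 × 12 = $2,172.48/yr
Homeowner's insurance: $1,887.24/yr
Municipal property tax: $1,654.14 × 2 = $3,308.28/yr
Total per year = $1,467.72 + $4,088.16 + $2,172.48 + $1,887.24 + $3,308.28 = $12,923.88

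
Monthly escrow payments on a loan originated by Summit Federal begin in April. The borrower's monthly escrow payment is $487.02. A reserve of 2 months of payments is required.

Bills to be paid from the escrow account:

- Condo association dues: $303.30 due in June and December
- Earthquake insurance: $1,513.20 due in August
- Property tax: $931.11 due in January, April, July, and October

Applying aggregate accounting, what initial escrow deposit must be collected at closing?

Cushion = 2 × $487.02 = $974.04
Trial balance (start $0, +$487.02 each month, − disbursements):
  Apr: +$487.02 − $931.11 → -$444.09
  May: +$487.02 → $42.93
  Jun: +$487.02 − $303.30 → $226.65
  Jul: +$487.02 − $931.11 → -$217.44
  Aug: +$487.02 − $1,513.20 → -$1,243.62
  Sep: +$487.02 → -$756.60
  Oct: +$487.02 − $931.11 → -$1,200.69
  Nov: +$487.02 → -$713.67
  Dec: +$487.02 − $303.30 → -$529.95
  Jan: +$487.02 − $931.11 → -$974.04
  Feb: +$487.02 → -$487.02
  Mar: +$487.02 → $0.00
Lowest trial balance = -$1,243.62 (Aug)
Initial deposit = cushion − low point = $974.04 − (-$1,243.62) = $2,217.66

$2,217.66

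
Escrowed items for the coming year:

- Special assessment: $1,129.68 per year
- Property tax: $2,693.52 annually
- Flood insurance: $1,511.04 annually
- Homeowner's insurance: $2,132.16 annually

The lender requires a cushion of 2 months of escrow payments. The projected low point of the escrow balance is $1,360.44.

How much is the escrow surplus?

$116.04

Special assessment: $1,129.68/yr
Property tax: $2,693.52/yr
Flood insurance: $1,511.04/yr
Homeowner's insurance: $2,132.16/yr
Yearly total = $1,129.68 + $2,693.52 + $1,511.04 + $2,132.16 = $7,466.40
Per month = $7,466.40 / 12 = $622.20
Required cushion = 2 × $622.20 = $1,244.40
Surplus = $1,360.44 − $1,244.40 = $116.04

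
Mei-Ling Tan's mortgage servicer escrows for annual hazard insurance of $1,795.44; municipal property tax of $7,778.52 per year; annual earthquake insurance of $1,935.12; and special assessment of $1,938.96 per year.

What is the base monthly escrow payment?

$1,120.67

Hazard insurance: $1,795.44 annually
Municipal property tax: $7,778.52 annually
Earthquake insurance: $1,935.12 annually
Special assessment: $1,938.96 annually
Combined annual = $13,448.04
Monthly escrow = $13,448.04 / 12 = $1,120.67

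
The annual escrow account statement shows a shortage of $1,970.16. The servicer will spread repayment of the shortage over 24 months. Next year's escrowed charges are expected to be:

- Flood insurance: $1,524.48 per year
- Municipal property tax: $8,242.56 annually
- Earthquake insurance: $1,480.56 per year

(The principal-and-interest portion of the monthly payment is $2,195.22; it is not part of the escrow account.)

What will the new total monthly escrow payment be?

$1,019.39

Flood insurance = $1,524.48 per year
Municipal property tax = $8,242.56 per year
Earthquake insurance = $1,480.56 per year
Combined annual = $1,524.48 + $8,242.56 + $1,480.56 = $11,247.60
Monthly = $11,247.60 / 12 = $937.30
Shortage per month = $1,970.16 / 24 = $82.09
New monthly escrow = $937.30 + $82.09 = $1,019.39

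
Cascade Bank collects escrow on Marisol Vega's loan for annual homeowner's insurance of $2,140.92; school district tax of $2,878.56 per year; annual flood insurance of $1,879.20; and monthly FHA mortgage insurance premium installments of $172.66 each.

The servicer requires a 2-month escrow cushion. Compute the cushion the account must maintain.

$1,495.10

Homeowner's insurance: $2,140.92 per year
School district tax: $2,878.56 per year
Flood insurance: $1,879.20 per year
FHA mortgage insurance premium: $172.66 × 12 = $2,071.92 per year
Total annual escrow = $2,140.92 + $2,878.56 + $1,879.20 + $2,071.92 = $8,970.60
Per month = $8,970.60 / 12 = $747.55
Required cushion = 2 × $747.55 = $1,495.10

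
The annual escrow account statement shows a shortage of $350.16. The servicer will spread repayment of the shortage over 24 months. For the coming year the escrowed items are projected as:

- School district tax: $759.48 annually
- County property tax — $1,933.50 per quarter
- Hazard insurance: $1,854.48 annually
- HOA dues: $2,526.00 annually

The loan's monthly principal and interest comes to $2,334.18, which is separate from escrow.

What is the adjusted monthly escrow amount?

School district tax: $759.48
County property tax: $1,933.50 × 4 = $7,734.00
Hazard insurance: $1,854.48
HOA dues: $2,526.00
Annual escrow total = $12,873.96
Monthly escrow = $12,873.96 / 12 = $1,072.83
Shortage spread = $350.16 / 24 = $14.59/mo
New monthly escrow = $1,072.83 + $14.59 = $1,087.42

$1,087.42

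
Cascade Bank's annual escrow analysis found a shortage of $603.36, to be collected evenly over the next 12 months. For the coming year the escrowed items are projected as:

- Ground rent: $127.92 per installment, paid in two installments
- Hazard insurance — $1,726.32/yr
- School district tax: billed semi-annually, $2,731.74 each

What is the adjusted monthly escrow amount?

Ground rent = $127.92 × 2 = $255.84 per year
Hazard insurance = $1,726.32 per year
School district tax = $2,731.74 × 2 = $5,463.48 per year
Total annual escrow = $255.84 + $1,726.32 + $5,463.48 = $7,445.64
Monthly = $7,445.64 ÷ 12 = $620.47
Monthly shortage recovery: $603.36 / 12 = $50.28
New monthly escrow = $620.47 + $50.28 = $670.75

$670.75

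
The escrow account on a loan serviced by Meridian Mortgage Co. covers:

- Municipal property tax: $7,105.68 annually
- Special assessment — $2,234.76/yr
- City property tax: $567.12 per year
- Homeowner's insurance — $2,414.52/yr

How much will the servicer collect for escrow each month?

Municipal property tax — $7,105.68/yr
Special assessment — $2,234.76/yr
City property tax — $567.12/yr
Homeowner's insurance — $2,414.52/yr
Yearly total = $7,105.68 + $2,234.76 + $567.12 + $2,414.52 = $12,322.08
Base monthly escrow = $12,322.08 / 12 = $1,026.84

$1,026.84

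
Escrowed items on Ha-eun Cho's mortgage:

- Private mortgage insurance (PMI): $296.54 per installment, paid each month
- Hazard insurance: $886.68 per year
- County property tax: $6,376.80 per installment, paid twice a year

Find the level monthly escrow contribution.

Private mortgage insurance (PMI): $296.54 × 12 = $3,558.48/yr
Hazard insurance: $886.68/yr
County property tax: $6,376.80 × 2 = $12,753.60/yr
Annual escrow total = $17,198.76
Monthly = $17,198.76 ÷ 12 = $1,433.23

$1,433.23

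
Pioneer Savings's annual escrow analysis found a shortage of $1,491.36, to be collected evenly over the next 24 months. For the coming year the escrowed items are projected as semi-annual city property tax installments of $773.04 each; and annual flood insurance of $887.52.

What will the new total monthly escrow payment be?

$264.94

City property tax = $773.04 × 2 = $1,546.08 annually
Flood insurance = $887.52 annually
Annual escrow total = $1,546.08 + $887.52 = $2,433.60
Monthly escrow = $2,433.60 ÷ 12 = $202.80
Monthly shortage recovery: $1,491.36 ÷ 24 = $62.14
New monthly escrow = $202.80 + $62.14 = $264.94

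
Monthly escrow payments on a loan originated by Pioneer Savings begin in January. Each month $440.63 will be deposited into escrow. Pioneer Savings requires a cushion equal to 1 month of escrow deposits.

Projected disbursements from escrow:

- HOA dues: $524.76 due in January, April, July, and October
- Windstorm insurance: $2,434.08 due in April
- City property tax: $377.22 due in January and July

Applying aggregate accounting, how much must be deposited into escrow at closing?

$2,538.93

Cushion = 1 × $440.63 = $440.63
Trial balance (start $0, +$440.63 each month, − disbursements):
  Jan: +$440.63 − $901.98 → -$461.35
  Feb: +$440.63 → -$20.72
  Mar: +$440.63 → $419.91
  Apr: +$440.63 − $2,958.84 → -$2,098.30
  May: +$440.63 → -$1,657.67
  Jun: +$440.63 → -$1,217.04
  Jul: +$440.63 − $901.98 → -$1,678.39
  Aug: +$440.63 → -$1,237.76
  Sep: +$440.63 → -$797.13
  Oct: +$440.63 − $524.76 → -$881.26
  Nov: +$440.63 → -$440.63
  Dec: +$440.63 → $0.00
Lowest trial balance = -$2,098.30 (Apr)
Initial deposit = cushion − low point = $440.63 − (-$2,098.30) = $2,538.93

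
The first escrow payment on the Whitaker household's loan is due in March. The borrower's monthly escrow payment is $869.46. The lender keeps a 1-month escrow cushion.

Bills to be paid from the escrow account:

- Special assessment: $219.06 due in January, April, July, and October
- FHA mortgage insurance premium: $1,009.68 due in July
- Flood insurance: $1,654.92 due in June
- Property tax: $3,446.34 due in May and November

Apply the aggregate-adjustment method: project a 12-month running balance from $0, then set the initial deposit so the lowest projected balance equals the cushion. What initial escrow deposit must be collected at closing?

Cushion = 1 × $869.46 = $869.46
Trial balance (start $0, +$869.46 each month, − disbursements):
  Mar: +$869.46 → $869.46
  Apr: +$869.46 − $219.06 → $1,519.86
  May: +$869.46 − $3,446.34 → -$1,057.02
  Jun: +$869.46 − $1,654.92 → -$1,842.48
  Jul: +$869.46 − $1,228.74 → -$2,201.76
  Aug: +$869.46 → -$1,332.30
  Sep: +$869.46 → -$462.84
  Oct: +$869.46 − $219.06 → $187.56
  Nov: +$869.46 − $3,446.34 → -$2,389.32
  Dec: +$869.46 → -$1,519.86
  Jan: +$869.46 − $219.06 → -$869.46
  Feb: +$869.46 → $0.00
Lowest trial balance = -$2,389.32 (Nov)
Initial deposit = cushion − low point = $869.46 − (-$2,389.32) = $3,258.78

$3,258.78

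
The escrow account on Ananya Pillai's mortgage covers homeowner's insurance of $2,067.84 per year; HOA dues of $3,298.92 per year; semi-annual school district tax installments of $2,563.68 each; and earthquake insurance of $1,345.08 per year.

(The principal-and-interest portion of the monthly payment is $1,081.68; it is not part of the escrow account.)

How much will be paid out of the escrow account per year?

$11,839.20

Homeowner's insurance — $2,067.84
HOA dues — $3,298.92
School district tax — $2,563.68 × 2 = $5,127.36
Earthquake insurance — $1,345.08
Annual escrow total = $11,839.20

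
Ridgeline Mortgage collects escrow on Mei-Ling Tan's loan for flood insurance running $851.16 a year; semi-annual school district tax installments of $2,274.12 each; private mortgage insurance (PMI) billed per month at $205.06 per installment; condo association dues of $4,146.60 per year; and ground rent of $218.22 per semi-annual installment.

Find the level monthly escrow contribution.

Flood insurance = $851.16 annually
School district tax = $2,274.12 × 2 = $4,548.24 annually
Private mortgage insurance (PMI) = $205.06 × 12 = $2,460.72 annually
Condo association dues = $4,146.60 annually
Ground rent = $218.22 × 2 = $436.44 annually
Combined annual = $851.16 + $4,548.24 + $2,460.72 + $4,146.60 + $436.44 = $12,443.16
Monthly = $12,443.16 ÷ 12 = $1,036.93

$1,036.93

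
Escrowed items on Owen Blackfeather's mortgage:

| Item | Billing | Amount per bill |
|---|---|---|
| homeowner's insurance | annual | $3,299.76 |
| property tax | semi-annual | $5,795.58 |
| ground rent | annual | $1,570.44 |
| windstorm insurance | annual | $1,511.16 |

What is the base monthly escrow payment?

$1,497.71

Homeowner's insurance — $3,299.76 annually
Property tax — $5,795.58 × 2 = $11,591.16 annually
Ground rent — $1,570.44 annually
Windstorm insurance — $1,511.16 annually
Annual escrow total = $17,972.52
Monthly = $17,972.52 ÷ 12 = $1,497.71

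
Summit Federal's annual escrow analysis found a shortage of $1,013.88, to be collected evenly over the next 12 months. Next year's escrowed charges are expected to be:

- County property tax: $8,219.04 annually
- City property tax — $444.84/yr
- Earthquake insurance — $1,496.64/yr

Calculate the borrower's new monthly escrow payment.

$931.20

County property tax = $8,219.04/yr
City property tax = $444.84/yr
Earthquake insurance = $1,496.64/yr
Annual escrow total = $10,160.52
Per month = $10,160.52 ÷ 12 = $846.71
Shortage per month = $1,013.88 / 12 = $84.49
Adjusted monthly = $846.71 + $84.49 = $931.20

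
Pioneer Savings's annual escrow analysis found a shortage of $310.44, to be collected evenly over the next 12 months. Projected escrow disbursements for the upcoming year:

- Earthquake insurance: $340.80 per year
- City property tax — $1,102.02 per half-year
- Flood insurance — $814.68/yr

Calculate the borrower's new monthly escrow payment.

$305.83

Earthquake insurance — $340.80
City property tax — $1,102.02 × 2 = $2,204.04
Flood insurance — $814.68
Annual escrow total = $340.80 + $2,204.04 + $814.68 = $3,359.52
Base monthly escrow = $3,359.52 / 12 = $279.96
Shortage spread = $310.44 / 12 = $25.87/mo
New monthly escrow = $279.96 + $25.87 = $305.83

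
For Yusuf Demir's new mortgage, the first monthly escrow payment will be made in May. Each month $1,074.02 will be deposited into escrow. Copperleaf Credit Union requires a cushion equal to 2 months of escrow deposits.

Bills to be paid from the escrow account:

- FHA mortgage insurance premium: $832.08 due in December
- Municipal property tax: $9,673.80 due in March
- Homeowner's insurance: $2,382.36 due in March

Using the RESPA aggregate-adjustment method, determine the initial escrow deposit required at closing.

Cushion = 2 × $1,074.02 = $2,148.04
Trial balance (start $0, +$1,074.02 each month, − disbursements):
  May: +$1,074.02 → $1,074.02
  Jun: +$1,074.02 → $2,148.04
  Jul: +$1,074.02 → $3,222.06
  Aug: +$1,074.02 → $4,296.08
  Sep: +$1,074.02 → $5,370.10
  Oct: +$1,074.02 → $6,444.12
  Nov: +$1,074.02 → $7,518.14
  Dec: +$1,074.02 − $832.08 → $7,760.08
  Jan: +$1,074.02 → $8,834.10
  Feb: +$1,074.02 → $9,908.12
  Mar: +$1,074.02 − $12,056.16 → -$1,074.02
  Apr: +$1,074.02 → $0.00
Lowest trial balance = -$1,074.02 (Mar)
Initial deposit = cushion − low point = $2,148.04 − (-$1,074.02) = $3,222.06

$3,222.06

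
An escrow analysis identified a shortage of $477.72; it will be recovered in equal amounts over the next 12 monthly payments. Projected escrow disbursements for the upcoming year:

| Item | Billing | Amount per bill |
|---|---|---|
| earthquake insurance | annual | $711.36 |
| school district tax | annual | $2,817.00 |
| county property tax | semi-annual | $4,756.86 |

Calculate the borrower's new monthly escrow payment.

Earthquake insurance = $711.36
School district tax = $2,817.00
County property tax = $4,756.86 × 2 = $9,513.72
Yearly total = $711.36 + $2,817.00 + $9,513.72 = $13,042.08
Monthly = $13,042.08 / 12 = $1,086.84
Monthly shortage recovery: $477.72 / 12 = $39.81
New monthly escrow = $1,086.84 + $39.81 = $1,126.65

$1,126.65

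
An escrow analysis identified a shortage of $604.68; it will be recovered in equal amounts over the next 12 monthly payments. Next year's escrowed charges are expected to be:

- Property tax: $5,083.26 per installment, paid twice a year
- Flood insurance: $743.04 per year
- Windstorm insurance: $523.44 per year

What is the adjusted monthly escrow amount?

$1,003.14

Property tax = $5,083.26 × 2 = $10,166.52 annually
Flood insurance = $743.04 annually
Windstorm insurance = $523.44 annually
Total annual escrow = $10,166.52 + $743.04 + $523.44 = $11,433.00
Base monthly escrow = $11,433.00 ÷ 12 = $952.75
Monthly shortage recovery: $604.68 ÷ 12 = $50.39
Adjusted monthly = $952.75 + $50.39 = $1,003.14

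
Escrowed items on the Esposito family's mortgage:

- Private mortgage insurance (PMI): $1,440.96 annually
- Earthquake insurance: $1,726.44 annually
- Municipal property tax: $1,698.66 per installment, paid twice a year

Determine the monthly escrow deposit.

Private mortgage insurance (PMI) — $1,440.96 annually
Earthquake insurance — $1,726.44 annually
Municipal property tax — $1,698.66 × 2 = $3,397.32 annually
Total per year = $1,440.96 + $1,726.44 + $3,397.32 = $6,564.72
Monthly escrow = $6,564.72 ÷ 12 = $547.06

$547.06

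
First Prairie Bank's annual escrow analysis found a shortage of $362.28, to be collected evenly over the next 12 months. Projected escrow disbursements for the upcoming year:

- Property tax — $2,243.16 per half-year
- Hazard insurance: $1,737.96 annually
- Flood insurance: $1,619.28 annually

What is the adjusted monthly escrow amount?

$683.82

Property tax — $2,243.16 × 2 = $4,486.32
Hazard insurance — $1,737.96
Flood insurance — $1,619.28
Yearly total = $4,486.32 + $1,737.96 + $1,619.28 = $7,843.56
Per month = $7,843.56 ÷ 12 = $653.63
Shortage per month = $362.28 ÷ 12 = $30.19
Adjusted monthly = $653.63 + $30.19 = $683.82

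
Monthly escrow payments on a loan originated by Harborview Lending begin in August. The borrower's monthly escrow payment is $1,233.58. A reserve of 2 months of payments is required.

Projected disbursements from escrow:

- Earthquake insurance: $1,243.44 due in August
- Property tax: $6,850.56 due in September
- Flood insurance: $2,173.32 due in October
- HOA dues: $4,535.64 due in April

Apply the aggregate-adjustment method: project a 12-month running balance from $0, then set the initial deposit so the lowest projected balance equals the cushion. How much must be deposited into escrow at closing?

Cushion = 2 × $1,233.58 = $2,467.16
Trial balance (start $0, +$1,233.58 each month, − disbursements):
  Aug: +$1,233.58 − $1,243.44 → -$9.86
  Sep: +$1,233.58 − $6,850.56 → -$5,626.84
  Oct: +$1,233.58 − $2,173.32 → -$6,566.58
  Nov: +$1,233.58 → -$5,333.00
  Dec: +$1,233.58 → -$4,099.42
  Jan: +$1,233.58 → -$2,865.84
  Feb: +$1,233.58 → -$1,632.26
  Mar: +$1,233.58 → -$398.68
  Apr: +$1,233.58 − $4,535.64 → -$3,700.74
  May: +$1,233.58 → -$2,467.16
  Jun: +$1,233.58 → -$1,233.58
  Jul: +$1,233.58 → $0.00
Lowest trial balance = -$6,566.58 (Oct)
Initial deposit = cushion − low point = $2,467.16 − (-$6,566.58) = $9,033.74

$9,033.74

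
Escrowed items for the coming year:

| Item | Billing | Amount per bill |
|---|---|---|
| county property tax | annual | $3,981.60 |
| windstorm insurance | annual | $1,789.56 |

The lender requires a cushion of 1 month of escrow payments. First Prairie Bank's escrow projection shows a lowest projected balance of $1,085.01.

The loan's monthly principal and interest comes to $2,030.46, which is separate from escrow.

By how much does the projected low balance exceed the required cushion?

$604.08

County property tax: $3,981.60
Windstorm insurance: $1,789.56
Total per year = $3,981.60 + $1,789.56 = $5,771.16
Monthly escrow = $5,771.16 / 12 = $480.93
Required reserve = 1 × $480.93 = $480.93
Surplus = $1,085.01 − $480.93 = $604.08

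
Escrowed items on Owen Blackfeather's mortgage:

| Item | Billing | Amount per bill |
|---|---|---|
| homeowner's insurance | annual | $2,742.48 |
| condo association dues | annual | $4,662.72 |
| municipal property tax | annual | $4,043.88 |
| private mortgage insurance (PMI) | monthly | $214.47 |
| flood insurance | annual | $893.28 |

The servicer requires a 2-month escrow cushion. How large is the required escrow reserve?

Homeowner's insurance — $2,742.48 per year
Condo association dues — $4,662.72 per year
Municipal property tax — $4,043.88 per year
Private mortgage insurance (PMI) — $214.47 × 12 = $2,573.64 per year
Flood insurance — $893.28 per year
Annual escrow total = $2,742.48 + $4,662.72 + $4,043.88 + $2,573.64 + $893.28 = $14,916.00
Monthly escrow = $14,916.00 ÷ 12 = $1,243.00
Reserve = 2 × $1,243.00 = $2,486.00

$2,486.00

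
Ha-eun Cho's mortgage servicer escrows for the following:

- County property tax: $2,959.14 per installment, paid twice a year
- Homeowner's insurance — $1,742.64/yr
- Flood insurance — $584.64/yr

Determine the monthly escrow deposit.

$687.13

County property tax — $2,959.14 × 2 = $5,918.28/yr
Homeowner's insurance — $1,742.64/yr
Flood insurance — $584.64/yr
Annual escrow total = $5,918.28 + $1,742.64 + $584.64 = $8,245.56
Base monthly escrow = $8,245.56 / 12 = $687.13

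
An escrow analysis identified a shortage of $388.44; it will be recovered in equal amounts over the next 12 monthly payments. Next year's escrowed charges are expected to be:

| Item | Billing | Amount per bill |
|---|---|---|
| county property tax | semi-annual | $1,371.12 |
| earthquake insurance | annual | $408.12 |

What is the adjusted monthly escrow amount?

County property tax — $1,371.12 × 2 = $2,742.24 per year
Earthquake insurance — $408.12 per year
Annual escrow total = $3,150.36
Monthly = $3,150.36 ÷ 12 = $262.53
Monthly shortage recovery: $388.44 ÷ 12 = $32.37
New monthly escrow = $262.53 + $32.37 = $294.90

$294.90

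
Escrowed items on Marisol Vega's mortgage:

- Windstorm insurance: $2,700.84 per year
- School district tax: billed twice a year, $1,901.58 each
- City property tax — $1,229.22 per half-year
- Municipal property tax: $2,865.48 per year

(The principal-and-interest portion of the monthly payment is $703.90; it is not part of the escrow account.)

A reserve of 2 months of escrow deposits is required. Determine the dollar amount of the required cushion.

$1,971.32

Windstorm insurance — $2,700.84 annually
School district tax — $1,901.58 × 2 = $3,803.16 annually
City property tax — $1,229.22 × 2 = $2,458.44 annually
Municipal property tax — $2,865.48 annually
Combined annual = $11,827.92
Monthly = $11,827.92 ÷ 12 = $985.66
Cushion = 2 × $985.66 = $1,971.32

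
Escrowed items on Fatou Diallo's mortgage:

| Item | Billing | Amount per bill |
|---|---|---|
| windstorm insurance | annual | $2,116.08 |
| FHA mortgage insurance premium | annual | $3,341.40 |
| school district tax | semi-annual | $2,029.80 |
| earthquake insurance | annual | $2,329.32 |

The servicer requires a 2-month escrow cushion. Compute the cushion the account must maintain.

$1,974.40

Windstorm insurance — $2,116.08 annually
FHA mortgage insurance premium — $3,341.40 annually
School district tax — $2,029.80 × 2 = $4,059.60 annually
Earthquake insurance — $2,329.32 annually
Total per year = $11,846.40
Monthly escrow = $11,846.40 ÷ 12 = $987.20
Required cushion = 2 × $987.20 = $1,974.40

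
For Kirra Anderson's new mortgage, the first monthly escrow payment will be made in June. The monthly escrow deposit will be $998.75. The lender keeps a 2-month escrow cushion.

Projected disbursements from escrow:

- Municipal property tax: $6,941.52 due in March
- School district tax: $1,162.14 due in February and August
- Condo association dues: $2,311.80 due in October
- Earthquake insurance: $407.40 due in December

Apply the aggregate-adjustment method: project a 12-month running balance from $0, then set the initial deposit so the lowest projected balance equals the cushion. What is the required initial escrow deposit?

$3,995.00

Cushion = 2 × $998.75 = $1,997.50
Trial balance (start $0, +$998.75 each month, − disbursements):
  Jun: +$998.75 → $998.75
  Jul: +$998.75 → $1,997.50
  Aug: +$998.75 − $1,162.14 → $1,834.11
  Sep: +$998.75 → $2,832.86
  Oct: +$998.75 − $2,311.80 → $1,519.81
  Nov: +$998.75 → $2,518.56
  Dec: +$998.75 − $407.40 → $3,109.91
  Jan: +$998.75 → $4,108.66
  Feb: +$998.75 − $1,162.14 → $3,945.27
  Mar: +$998.75 − $6,941.52 → -$1,997.50
  Apr: +$998.75 → -$998.75
  May: +$998.75 → $0.00
Lowest trial balance = -$1,997.50 (Mar)
Initial deposit = cushion − low point = $1,997.50 − (-$1,997.50) = $3,995.00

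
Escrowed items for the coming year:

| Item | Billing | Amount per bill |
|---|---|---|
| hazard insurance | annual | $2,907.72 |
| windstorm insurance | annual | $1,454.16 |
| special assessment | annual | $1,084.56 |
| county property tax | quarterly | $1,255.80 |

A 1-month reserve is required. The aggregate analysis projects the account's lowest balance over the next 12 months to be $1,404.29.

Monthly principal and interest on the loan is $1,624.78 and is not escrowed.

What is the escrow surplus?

$531.82

Hazard insurance = $2,907.72 per year
Windstorm insurance = $1,454.16 per year
Special assessment = $1,084.56 per year
County property tax = $1,255.80 × 4 = $5,023.20 per year
Total per year = $2,907.72 + $1,454.16 + $1,084.56 + $5,023.20 = $10,469.64
Per month = $10,469.64 / 12 = $872.47
Required cushion = 1 × $872.47 = $872.47
Surplus = $1,404.29 − $872.47 = $531.82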